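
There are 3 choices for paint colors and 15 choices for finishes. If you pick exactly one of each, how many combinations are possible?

By the multiplication principle: 3 x 15.

Final answer: 45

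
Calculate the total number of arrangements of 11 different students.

The number of ways to arrange 11 distinct objects is 11!.

Final answer: 11! = 39916800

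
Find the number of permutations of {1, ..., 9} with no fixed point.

Derangements satisfy D(n) = (n-1)(D(n-1) + D(n-2)), starting from D(0)=1, D(1)=0.
D(2) = 1 x (0 + 1) = 1
D(3) = 2 x (1 + 0) = 2
D(4) = 3 x (2 + 1) = 9
D(5) = 4 x (9 + 2) = 44
D(6) = 5 x (44 + 9) = 265
D(7) = 6 x (265 + 44) = 1854
D(8) = 7 x (1854 + 265) = 14833
D(9) = 8 x (D(8) + D(7)) = 8 x (14833 + 1854)

Final answer: D(9) = 133496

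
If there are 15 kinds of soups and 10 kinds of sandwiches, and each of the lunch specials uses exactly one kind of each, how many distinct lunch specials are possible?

By the multiplication principle: 15 x 10.

Final answer: 150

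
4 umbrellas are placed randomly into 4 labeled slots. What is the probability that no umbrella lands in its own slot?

D(n) = (n-1)(D(n-1) + D(n-2)), D(0)=1, D(1)=0.
Building up: D(2)=1, D(3)=2, D(4)=9.
Total arrangements: 4! = 24.
Probability = D(4)/4! = 3/8.

Final answer: D(4)/4! = 9/24 = 0.375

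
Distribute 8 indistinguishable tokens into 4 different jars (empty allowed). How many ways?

Stars and bars: C(n+k-1, k-1) = C(11,3).

Final answer: C(11,3) = 165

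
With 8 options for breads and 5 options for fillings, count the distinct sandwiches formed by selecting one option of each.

By the multiplication principle: 8 x 5.

Final answer: 40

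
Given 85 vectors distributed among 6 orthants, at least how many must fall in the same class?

By pigeonhole with 85 objects and 6 categories: ceiling(85/6).

Final answer: 15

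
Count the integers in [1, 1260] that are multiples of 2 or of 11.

Multiples of 2: 630. Multiples of 11: 114. Of both (lcm=22): 57.
By inclusion-exclusion: 630 + 114 - 57.

Final answer: 687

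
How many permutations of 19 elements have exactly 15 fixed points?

Choose which 15 elements are fixed: C(19,15) = 3876.
Derange the remaining 4 using D(j) = (j-1)(D(j-1) + D(j-2)), D(0)=1, D(1)=0: D(2)=1, D(3)=2, D(4)=9.
Total: 3876 x 9.

Final answer: C(19,15) D(4) = 34884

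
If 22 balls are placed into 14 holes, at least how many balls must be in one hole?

By the pigeonhole principle: ceiling(22/14).

Final answer: 2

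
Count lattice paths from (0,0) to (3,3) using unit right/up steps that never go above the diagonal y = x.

Total monotonic paths to (3,3): C(6,3) = 20.
Reflecting each bad path at its first crossing gives a bijection with paths to (2,4): C(6,4) = 15.
Valid Dyck paths: 20 - 15.
(Equivalently, C_{3} = C(6,3)/4 = 20/4.)

Final answer: C_{3} = 5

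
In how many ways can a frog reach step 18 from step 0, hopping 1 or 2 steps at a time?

Condition on the final move: it is a 1-step (f(n-1) ways to get there) or a 2-step (f(n-2) ways), so f(n) = f(n-1) + f(n-2), with f(1)=1, f(2)=2.
Building up term by term: f(1)=1, f(2)=2, f(3)=3, f(4)=5, f(5)=8, f(6)=13, f(7)=21, f(8)=34, f(9)=55, f(10)=89, f(11)=144, f(12)=233, f(13)=377, f(14)=610, f(15)=987, f(16)=1597, f(17)=2584, f(18)=4181.

Final answer: 4181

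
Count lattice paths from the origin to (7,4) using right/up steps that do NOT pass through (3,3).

Total paths to (7,4): C(11,4) = 330.
Paths through (3,3): C(6,3) x C(5,1) = 100.
Avoiding (3,3): 330 - 100.

Final answer: 230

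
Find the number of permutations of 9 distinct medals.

The number of ways to arrange 9 distinct objects is 9!.

Final answer: 9! = 362880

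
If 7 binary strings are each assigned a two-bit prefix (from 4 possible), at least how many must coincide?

There are 4 possible values for two-bit prefix. With 7 binary strings and 4 categories, by pigeonhole: ceiling(7/4).

Final answer: 2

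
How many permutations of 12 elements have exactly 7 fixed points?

Choose which 7 elements are fixed: C(12,7) = 792.
Derange the remaining 5 using D(j) = (j-1)(D(j-1) + D(j-2)), D(0)=1, D(1)=0: D(2)=1, D(3)=2, D(4)=9, D(5)=44.
Total: 792 x 44.

Final answer: C(12,7) D(5) = 34848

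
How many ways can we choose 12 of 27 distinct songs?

C(27,12) = 27!/(12! x 15!).

Final answer: \binom{27}{12} = 17383860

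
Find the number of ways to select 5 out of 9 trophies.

C(9,5) = 9!/(5! x (9-5)!).

Final answer: C(9,5) = 126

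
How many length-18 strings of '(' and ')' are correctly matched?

This is counted by the nth Catalan number C_n. Here n = 9 (pairs).
Using C_0 = 1 and C_(k+1) = C_k x 2(2k+1)/(k+2), build up term by term: C_1=1, C_2=2, C_3=5, C_4=14, C_5=42, C_6=132, C_7=429, C_8=1430, C_9=4862.

Final answer: C_{9} = 4862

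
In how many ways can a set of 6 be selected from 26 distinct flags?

C(26,6) = 26!/(6! x 20!).

Final answer: \binom{26}{6} = 230230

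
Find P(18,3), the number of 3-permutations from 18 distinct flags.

P(18,3) = 18!/(18-3)! = 18!/15!.

Final answer: P(18,3) = 4896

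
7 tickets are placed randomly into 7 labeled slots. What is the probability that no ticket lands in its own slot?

Derangements satisfy D(n) = (n-1)(D(n-1) + D(n-2)), starting from D(0)=1, D(1)=0.
Building up: D(2)=1, D(3)=2, D(4)=9, D(5)=44, D(6)=265, D(7)=1854.
Total arrangements: 7! = 5040.
Probability = D(7)/7! = 103/280.

Final answer: D(7)/7! = 1854/5040 = 0.367857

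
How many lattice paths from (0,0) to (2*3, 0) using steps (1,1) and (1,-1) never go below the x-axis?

Total monotonic paths to (3,3): C(6,3) = 20.
By the reflection principle, paths that go above the diagonal number C(6,4) = 15.
Valid Dyck paths: 20 - 15.
(This is the Catalan number C_{3}.)

Final answer: C_{3} = 5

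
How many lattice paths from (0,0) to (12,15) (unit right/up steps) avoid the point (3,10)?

Total paths to (12,15): C(27,15) = 17383860.
Paths through (3,10): C(13,10) x C(14,5) = 572572.
Avoiding (3,10): 17383860 - 572572.

Final answer: 16811288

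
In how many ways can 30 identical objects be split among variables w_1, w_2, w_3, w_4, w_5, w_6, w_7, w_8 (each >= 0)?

Stars and bars with 30 stars and 7 bars:
C(30+8-1, 8-1) = C(37,7).

Final answer: C(37,7) = 10295472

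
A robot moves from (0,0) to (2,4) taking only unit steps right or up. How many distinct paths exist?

Each path has 2 right steps and 4 up steps in some order (6 steps total).
Choose which 4 of the 6 steps are up: C(6,4).

Final answer: C(6,4) = 15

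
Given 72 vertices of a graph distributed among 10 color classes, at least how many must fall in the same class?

By pigeonhole with 72 objects and 10 categories: ceiling(72/10).

Final answer: 8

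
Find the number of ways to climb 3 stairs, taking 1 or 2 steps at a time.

Condition on the final move: it is a 1-step (f(n-1) ways to get there) or a 2-step (f(n-2) ways), so f(n) = f(n-1) + f(n-2), with f(1)=1, f(2)=2.
Building up term by term: f(1)=1, f(2)=2, f(3)=3.

Final answer: 3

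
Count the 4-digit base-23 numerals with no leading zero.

In base 23, the leading digit has 22 choices (1..22); each of the remaining 3 digits has 23 choices.
Total: 22 x 23^3.

Final answer: 267674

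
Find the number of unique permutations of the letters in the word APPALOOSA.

Letters (A:3, L:1, O:2, P:2, S:1). Total letters: 9.
Permutations = 9!/(3! x 2! x 2!).

Final answer: 15120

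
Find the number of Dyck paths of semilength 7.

Total monotonic paths to (7,7): C(14,7) = 3432.
By the reflection principle, paths that go above the diagonal number C(14,8) = 3003.
Valid Dyck paths: 3432 - 3003.
(Equivalently, C_{7} = C(14,7)/8 = 3432/8.)

Final answer: C_{7} = 429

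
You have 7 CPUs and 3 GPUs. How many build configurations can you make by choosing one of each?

By the multiplication principle: 7 x 3.

Final answer: 21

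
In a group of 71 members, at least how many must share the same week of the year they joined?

There are 52 possible values for week of the year they joined. With 71 members and 52 categories, by pigeonhole: ceiling(71/52).

Final answer: 2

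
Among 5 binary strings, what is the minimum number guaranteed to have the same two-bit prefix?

There are 4 possible values for two-bit prefix. With 5 binary strings and 4 categories, by pigeonhole: ceiling(5/4).

Final answer: 2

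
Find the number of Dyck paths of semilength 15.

Total monotonic paths to (15,15): C(30,15) = 155117520.
Reflecting each bad path at its first crossing gives a bijection with paths to (14,16): C(30,16) = 145422675.
Valid Dyck paths: 155117520 - 145422675.
(Equivalently, C_{15} = C(30,15)/16 = 155117520/16.)

Final answer: C_{15} = 9694845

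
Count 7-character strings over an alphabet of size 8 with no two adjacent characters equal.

Let g(n) count such strings. g(1) = 8, and each valid string of length n-1 extends in 7 ways (any symbol but the last), so g(n) = 7 g(n-1).
Total: g(7) = 8 x 7^6.

Final answer: 8 x 7^{6} = 941192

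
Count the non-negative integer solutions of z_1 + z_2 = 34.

Stars and bars with 34 stars and 1 bars:
C(34+2-1, 2-1) = C(35,1).

Final answer: C(35,1) = 35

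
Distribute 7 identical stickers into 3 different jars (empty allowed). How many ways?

Stars and bars: C(n+k-1, k-1) = C(9,2).

Final answer: C(9,2) = 36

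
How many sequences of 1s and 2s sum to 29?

Let f(n) count the ways. The last step is size 1 or 2, so f(n) = f(n-1) + f(n-2) with f(1)=1, f(2)=2.
Computing successive values: f(1)=1, f(2)=2, f(3)=3, f(4)=5, f(5)=8, f(6)=13, f(7)=21, f(8)=34, f(9)=55, f(10)=89, f(11)=144, f(12)=233, f(13)=377, f(14)=610, f(15)=987, f(16)=1597, f(17)=2584, f(18)=4181, f(19)=6765, f(20)=10946, f(21)=17711, f(22)=28657, f(23)=46368, f(24)=75025, f(25)=121393, f(26)=196418, f(27)=317811, f(28)=514229, f(29)=832040.

Final answer: 832040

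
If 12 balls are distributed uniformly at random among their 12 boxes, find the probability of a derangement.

Use the recurrence D(n) = (n-1)(D(n-1) + D(n-2)) with D(0)=1, D(1)=0.
Building up: D(2)=1, D(3)=2, D(4)=9, D(5)=44, D(6)=265, D(7)=1854, D(8)=14833, D(9)=133496, D(10)=1334961, D(11)=14684570, D(12)=176214841.
Total arrangements: 12! = 479001600.
Probability = D(12)/12! = 16019531/43545600.

Final answer: D(12)/12! = 176214841/479001600 = 0.367879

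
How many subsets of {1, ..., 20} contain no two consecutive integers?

Let a(n) count such subsets of {1, ..., n}. Either n is excluded (a(n-1) ways) or n is included, forcing n-1 out (a(n-2) ways), so a(n) = a(n-1) + a(n-2) with a(1)=2, a(2)=3.
Computing successive values: a(1)=2, a(2)=3, a(3)=5, a(4)=8, a(5)=13, a(6)=21, a(7)=34, a(8)=55, a(9)=89, a(10)=144, a(11)=233, a(12)=377, a(13)=610, a(14)=987, a(15)=1597, a(16)=2584, a(17)=4181, a(18)=6765, a(19)=10946, a(20)=17711.

Final answer: 17711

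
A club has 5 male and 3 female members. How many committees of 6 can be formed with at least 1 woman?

Sum over valid woman counts:
C(3,1)C(5,5) = 3
C(3,2)C(5,4) = 15
C(3,3)C(5,3) = 10
Total: 3 + 15 + 10.

Final answer: 28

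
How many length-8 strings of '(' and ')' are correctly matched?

The structures are counted by the Catalan number C_n. Here n = 4 (pairs).
C_n = C(2n,n) - C(2n,n+1), so C_{4} = C(8,4) - C(8,5) = 70 - 56.

Final answer: C_{4} = 14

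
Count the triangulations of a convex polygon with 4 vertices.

This is a standard Catalan-number count: the answer is C_n. Here n = 4 - 2 = 2.
Using C_0 = 1 and C_(k+1) = C_k x 2(2k+1)/(k+2), build up term by term: C_1=1, C_2=2.

Final answer: C_{2} = 2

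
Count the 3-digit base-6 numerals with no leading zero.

These are the integers in [6^2, 6^3), so the count is 6^3 - 6^2 = 5 x 6^2.

Final answer: 180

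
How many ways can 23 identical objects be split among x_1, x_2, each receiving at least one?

Substitute x'_i = x_i - 1 (so x'_i >= 0). Then sum x'_i = 23 - 2 = 21.
Stars and bars: C(21+2-1, 2-1) = C(22,1).

Final answer: C(22,1) = 22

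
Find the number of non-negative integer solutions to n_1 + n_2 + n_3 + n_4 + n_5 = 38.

Stars and bars with 38 stars and 4 bars:
C(38+5-1, 5-1) = C(42,4).

Final answer: C(42,4) = 111930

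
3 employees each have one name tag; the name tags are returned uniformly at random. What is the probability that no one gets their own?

D(n) = (n-1)(D(n-1) + D(n-2)), D(0)=1, D(1)=0.
Building up: D(2)=1, D(3)=2.
Total arrangements: 3! = 6.
Probability = D(3)/3! = 1/3.

Final answer: D(3)/3! = 2/6 = 0.333333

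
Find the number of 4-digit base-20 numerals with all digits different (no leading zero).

The leading digit has 19 choices (anything but zero); the next has 19 (anything but the first), then 18, and so on, one fewer each time.
Total: 19 x 19 x 18 x 17.

Final answer: 110466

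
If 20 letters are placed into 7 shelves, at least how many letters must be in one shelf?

By the pigeonhole principle: ceiling(20/7).

Final answer: 3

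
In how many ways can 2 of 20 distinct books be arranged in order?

P(20,2) = 20!/(20-2)! = 20!/18!.

Final answer: P(20,2) = 380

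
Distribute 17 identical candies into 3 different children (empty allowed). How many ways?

Stars and bars: C(n+k-1, k-1) = C(19,2).

Final answer: C(19,2) = 171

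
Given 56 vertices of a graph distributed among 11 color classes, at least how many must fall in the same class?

By pigeonhole with 56 objects and 11 categories: ceiling(56/11).

Final answer: 6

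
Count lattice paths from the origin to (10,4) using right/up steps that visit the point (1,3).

Paths (0,0)->(1,3): C(4,3) = 4.
Paths (1,3)->(10,4): C(10,1) = 10.
By multiplication principle: 4 x 10.

Final answer: 40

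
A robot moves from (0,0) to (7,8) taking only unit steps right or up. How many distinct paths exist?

Each path has 7 right steps and 8 up steps in some order (15 steps total).
Choose which 8 of the 15 steps are up: C(15,8).

Final answer: C(15,8) = 6435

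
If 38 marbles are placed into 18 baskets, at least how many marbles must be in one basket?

By the pigeonhole principle: ceiling(38/18).

Final answer: 3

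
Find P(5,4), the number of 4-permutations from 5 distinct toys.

P(5,4) = 5!/(5-4)! = 5!/1!.

Final answer: P(5,4) = 120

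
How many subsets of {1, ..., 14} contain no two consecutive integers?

Condition on whether n belongs to the subset: if not, any valid subset of {1, ..., n-1} works (a(n-1)); if so, n-1 is excluded and the rest is a valid subset of {1, ..., n-2} (a(n-2)). Hence a(n) = a(n-1) + a(n-2), a(1)=2, a(2)=3.
Computing successive values: a(1)=2, a(2)=3, a(3)=5, a(4)=8, a(5)=13, a(6)=21, a(7)=34, a(8)=55, a(9)=89, a(10)=144, a(11)=233, a(12)=377, a(13)=610, a(14)=987.

Final answer: 987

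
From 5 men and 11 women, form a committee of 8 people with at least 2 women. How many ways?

Sum over valid woman counts:
C(11,3)C(5,5) = 165
C(11,4)C(5,4) = 1650
C(11,5)C(5,3) = 4620
C(11,6)C(5,2) = 4620
C(11,7)C(5,1) = 1650
C(11,8)C(5,0) = 165
Total: 165 + 1650 + 4620 + 4620 + 1650 + 165.

Final answer: 12870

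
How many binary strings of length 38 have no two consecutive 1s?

Let a(n) count valid strings. If the last bit is 0 the prefix is any valid string of length n-1; if it is 1 the string must end in 01 with a valid prefix of length n-2. So a(n) = a(n-1) + a(n-2), a(1)=2, a(2)=3.
Iterating the recurrence: a(1)=2, a(2)=3, a(3)=5, a(4)=8, a(5)=13, a(6)=21, a(7)=34, a(8)=55, a(9)=89, a(10)=144, a(11)=233, a(12)=377, a(13)=610, a(14)=987, a(15)=1597, a(16)=2584, a(17)=4181, a(18)=6765, a(19)=10946, a(20)=17711, a(21)=28657, a(22)=46368, a(23)=75025, a(24)=121393, a(25)=196418, a(26)=317811, a(27)=514229, a(28)=832040, a(29)=1346269, a(30)=2178309, a(31)=3524578, a(32)=5702887, a(33)=9227465, a(34)=14930352, a(35)=24157817, a(36)=39088169, a(37)=63245986, a(38)=102334155.

Final answer: 102334155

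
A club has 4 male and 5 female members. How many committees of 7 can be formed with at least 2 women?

Sum over valid woman counts:
C(5,3)C(4,4) = 10
C(5,4)C(4,3) = 20
C(5,5)C(4,2) = 6
Total: 10 + 20 + 6.

Final answer: 36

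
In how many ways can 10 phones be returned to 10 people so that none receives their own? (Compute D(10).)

Use the recurrence D(n) = (n-1)(D(n-1) + D(n-2)) with D(0)=1, D(1)=0.
D(2) = 1 x (0 + 1) = 1
D(3) = 2 x (1 + 0) = 2
D(4) = 3 x (2 + 1) = 9
D(5) = 4 x (9 + 2) = 44
D(6) = 5 x (44 + 9) = 265
D(7) = 6 x (265 + 44) = 1854
D(8) = 7 x (1854 + 265) = 14833
D(9) = 8 x (14833 + 1854) = 133496
D(10) = 9 x (D(9) + D(8)) = 9 x (133496 + 14833)

Final answer: D(10) = 1334961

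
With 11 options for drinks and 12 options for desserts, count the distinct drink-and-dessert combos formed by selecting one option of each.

By the multiplication principle: 11 x 12.

Final answer: 132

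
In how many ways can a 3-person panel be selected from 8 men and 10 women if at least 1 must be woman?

Sum over valid woman counts:
C(10,1)C(8,2) = 280
C(10,2)C(8,1) = 360
C(10,3)C(8,0) = 120
Total: 280 + 360 + 120.

Final answer: 760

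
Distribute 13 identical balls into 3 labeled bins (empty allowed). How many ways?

Stars and bars: C(n+k-1, k-1) = C(15,2).

Final answer: C(15,2) = 105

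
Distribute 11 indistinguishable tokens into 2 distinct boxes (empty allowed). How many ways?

Stars and bars: C(n+k-1, k-1) = C(12,1).

Final answer: C(12,1) = 12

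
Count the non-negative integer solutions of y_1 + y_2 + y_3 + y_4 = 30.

Stars and bars with 30 stars and 3 bars:
C(30+4-1, 4-1) = C(33,3).

Final answer: C(33,3) = 5456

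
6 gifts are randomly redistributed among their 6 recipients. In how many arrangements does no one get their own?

Derangements satisfy D(n) = (n-1)(D(n-1) + D(n-2)), starting from D(0)=1, D(1)=0.
D(2) = 1 x (0 + 1) = 1
D(3) = 2 x (1 + 0) = 2
D(4) = 3 x (2 + 1) = 9
D(5) = 4 x (9 + 2) = 44
D(6) = 5 x (D(5) + D(4)) = 5 x (44 + 9)

Final answer: D(6) = 265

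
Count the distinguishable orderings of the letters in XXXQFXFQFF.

Letters (F:4, Q:2, X:4). Total letters: 10.
Permutations = 10!/(4! x 4! x 2!).

Final answer: 3150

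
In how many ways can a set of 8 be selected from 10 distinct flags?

C(10,8) = 10!/(8! x 2!).

Final answer: \binom{10}{8} = 45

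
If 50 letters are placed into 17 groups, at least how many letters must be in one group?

By the pigeonhole principle: ceiling(50/17).

Final answer: 3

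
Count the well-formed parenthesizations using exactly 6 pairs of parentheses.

This is counted by the nth Catalan number C_n. Here n = 6 (pairs).
Using C_0 = 1 and C_(k+1) = C_k x 2(2k+1)/(k+2), build up term by term: C_1=1, C_2=2, C_3=5, C_4=14, C_5=42, C_6=132.

Final answer: C_{6} = 132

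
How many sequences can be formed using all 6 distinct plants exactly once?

The number of ways to arrange 6 distinct objects is 6!.

Final answer: 6! = 720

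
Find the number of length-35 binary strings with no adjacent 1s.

Classify by the final bit: ...0 gives a(n-1) strings, ...01 gives a(n-2) strings. Thus a(n) = a(n-1) + a(n-2) with a(1)=2, a(2)=3.
Building up term by term: a(1)=2, a(2)=3, a(3)=5, a(4)=8, a(5)=13, a(6)=21, a(7)=34, a(8)=55, a(9)=89, a(10)=144, a(11)=233, a(12)=377, a(13)=610, a(14)=987, a(15)=1597, a(16)=2584, a(17)=4181, a(18)=6765, a(19)=10946, a(20)=17711, a(21)=28657, a(22)=46368, a(23)=75025, a(24)=121393, a(25)=196418, a(26)=317811, a(27)=514229, a(28)=832040, a(29)=1346269, a(30)=2178309, a(31)=3524578, a(32)=5702887, a(33)=9227465, a(34)=14930352, a(35)=24157817.

Final answer: 24157817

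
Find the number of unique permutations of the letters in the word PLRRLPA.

Letters (A:1, L:2, P:2, R:2). Total letters: 7.
Permutations = 7!/(2! x 2! x 2!).

Final answer: 630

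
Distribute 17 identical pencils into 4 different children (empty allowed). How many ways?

Stars and bars: C(n+k-1, k-1) = C(20,3).

Final answer: C(20,3) = 1140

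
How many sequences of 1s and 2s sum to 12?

Condition on the final move: it is a 1-step (f(n-1) ways to get there) or a 2-step (f(n-2) ways), so f(n) = f(n-1) + f(n-2), with f(1)=1, f(2)=2.
Iterating the recurrence: f(1)=1, f(2)=2, f(3)=3, f(4)=5, f(5)=8, f(6)=13, f(7)=21, f(8)=34, f(9)=55, f(10)=89, f(11)=144, f(12)=233.

Final answer: 233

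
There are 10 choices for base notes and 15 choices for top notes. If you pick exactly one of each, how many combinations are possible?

By the multiplication principle: 10 x 15.

Final answer: 150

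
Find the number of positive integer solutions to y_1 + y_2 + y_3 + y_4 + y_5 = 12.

Substitute y'_i = y_i - 1 (so y'_i >= 0). Then sum y'_i = 12 - 5 = 7.
Stars and bars: C(7+5-1, 5-1) = C(11,4).

Final answer: C(11,4) = 330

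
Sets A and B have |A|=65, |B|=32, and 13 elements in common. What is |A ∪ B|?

|A union B| = |A| + |B| - |A intersect B| = 65 + 32 - 13.

Final answer: 84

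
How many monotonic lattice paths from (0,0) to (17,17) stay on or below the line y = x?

Total monotonic paths to (17,17): C(34,17) = 2333606220.
By the reflection principle, paths that go above the diagonal number C(34,18) = 2203961430.
Valid Dyck paths: 2333606220 - 2203961430.
(This is the Catalan number C_{17}.)

Final answer: C_{17} = 129644790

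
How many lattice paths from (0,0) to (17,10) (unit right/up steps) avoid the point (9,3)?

Total paths to (17,10): C(27,10) = 8436285.
Paths through (9,3): C(12,3) x C(15,7) = 1415700.
Avoiding (9,3): 8436285 - 1415700.

Final answer: 7020585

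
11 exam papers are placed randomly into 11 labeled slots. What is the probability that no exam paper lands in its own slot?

Use the recurrence D(n) = (n-1)(D(n-1) + D(n-2)) with D(0)=1, D(1)=0.
Building up: D(2)=1, D(3)=2, D(4)=9, D(5)=44, D(6)=265, D(7)=1854, D(8)=14833, D(9)=133496, D(10)=1334961, D(11)=14684570.
Total arrangements: 11! = 39916800.
Probability = D(11)/11! = 1468457/3991680.

Final answer: D(11)/11! = 14684570/39916800 = 0.367879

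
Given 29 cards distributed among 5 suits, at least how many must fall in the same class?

By pigeonhole with 29 objects and 5 categories: ceiling(29/5).

Final answer: 6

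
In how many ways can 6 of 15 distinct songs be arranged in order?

P(15,6) = 15!/(15-6)! = 15!/9!.

Final answer: P(15,6) = 3603600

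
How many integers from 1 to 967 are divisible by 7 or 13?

Multiples of 7: 138. Multiples of 13: 74. Of both (lcm=91): 10.
By inclusion-exclusion: 138 + 74 - 10.

Final answer: 202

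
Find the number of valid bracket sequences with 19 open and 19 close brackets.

This is a standard Catalan-number count: the answer is C_n. Here n = 19 (pairs).
Using C_0 = 1 and C_(k+1) = C_k x 2(2k+1)/(k+2), build up term by term: C_1=1, C_2=2, C_3=5, C_4=14, C_5=42, C_6=132, C_7=429, C_8=1430, C_9=4862, C_10=16796, C_11=58786, C_12=208012, C_13=742900, C_14=2674440, C_15=9694845, C_16=35357670, C_17=129644790, C_18=477638700, C_19=1767263190.

Final answer: C_{19} = 1767263190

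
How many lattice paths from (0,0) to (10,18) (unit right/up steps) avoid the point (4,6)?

Total paths to (10,18): C(28,18) = 13123110.
Paths through (4,6): C(10,6) x C(18,12) = 3898440.
Avoiding (4,6): 13123110 - 3898440.

Final answer: 9224670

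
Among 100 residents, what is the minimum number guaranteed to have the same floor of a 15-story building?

There are 15 possible values for floor of a 15-story building. With 100 residents and 15 categories, by pigeonhole: ceiling(100/15).

Final answer: 7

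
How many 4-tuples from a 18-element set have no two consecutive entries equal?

First character: 18 choices. Each subsequent: 17 choices (must differ from the previous one).
Total: 18 x 17^3.

Final answer: 18 x 17^{3} = 88434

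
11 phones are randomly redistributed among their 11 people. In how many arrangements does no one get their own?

Use the recurrence D(n) = (n-1)(D(n-1) + D(n-2)) with D(0)=1, D(1)=0.
D(2) = 1 x (0 + 1) = 1
D(3) = 2 x (1 + 0) = 2
D(4) = 3 x (2 + 1) = 9
D(5) = 4 x (9 + 2) = 44
D(6) = 5 x (44 + 9) = 265
D(7) = 6 x (265 + 44) = 1854
D(8) = 7 x (1854 + 265) = 14833
D(9) = 8 x (14833 + 1854) = 133496
D(10) = 9 x (133496 + 14833) = 1334961
D(11) = 10 x (D(10) + D(9)) = 10 x (1334961 + 133496)

Final answer: D(11) = 14684570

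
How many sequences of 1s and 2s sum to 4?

Condition on the final move: it is a 1-step (f(n-1) ways to get there) or a 2-step (f(n-2) ways), so f(n) = f(n-1) + f(n-2), with f(1)=1, f(2)=2.
Computing successive values: f(1)=1, f(2)=2, f(3)=3, f(4)=5.

Final answer: 5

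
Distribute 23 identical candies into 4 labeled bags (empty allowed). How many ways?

Stars and bars: C(n+k-1, k-1) = C(26,3).

Final answer: C(26,3) = 2600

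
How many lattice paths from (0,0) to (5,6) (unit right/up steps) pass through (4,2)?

Paths (0,0)->(4,2): C(6,2) = 15.
Paths (4,2)->(5,6): C(5,4) = 5.
By multiplication principle: 15 x 5.

Final answer: 75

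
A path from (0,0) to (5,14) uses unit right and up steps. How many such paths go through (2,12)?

Paths (0,0)->(2,12): C(14,12) = 91.
Paths (2,12)->(5,14): C(5,2) = 10.
By multiplication principle: 91 x 10.

Final answer: 910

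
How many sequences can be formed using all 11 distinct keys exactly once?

The number of ways to arrange 11 distinct objects is 11!.

Final answer: 11! = 39916800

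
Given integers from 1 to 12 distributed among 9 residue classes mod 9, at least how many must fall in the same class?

By pigeonhole with 12 objects and 9 categories: ceiling(12/9).

Final answer: 2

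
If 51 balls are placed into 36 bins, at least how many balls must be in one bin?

By the pigeonhole principle: ceiling(51/36).

Final answer: 2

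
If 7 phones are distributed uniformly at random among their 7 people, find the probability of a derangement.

Derangements satisfy D(n) = (n-1)(D(n-1) + D(n-2)), starting from D(0)=1, D(1)=0.
Building up: D(2)=1, D(3)=2, D(4)=9, D(5)=44, D(6)=265, D(7)=1854.
Total arrangements: 7! = 5040.
Probability = D(7)/7! = 103/280.

Final answer: D(7)/7! = 1854/5040 = 0.367857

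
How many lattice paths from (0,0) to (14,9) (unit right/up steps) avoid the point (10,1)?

Total paths to (14,9): C(23,9) = 817190.
Paths through (10,1): C(11,1) x C(12,8) = 5445.
Avoiding (10,1): 817190 - 5445.

Final answer: 811745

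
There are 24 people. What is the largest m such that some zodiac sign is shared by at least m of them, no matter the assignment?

There are 12 possible values for zodiac sign. With 24 people and 12 categories, by pigeonhole: ceiling(24/12).

Final answer: 2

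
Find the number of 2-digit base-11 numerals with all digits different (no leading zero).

The leading digit has 10 choices (anything but zero); the next has 10 (anything but the first), then 9, and so on, one fewer each time.
Total: 10 x 10.

Final answer: 100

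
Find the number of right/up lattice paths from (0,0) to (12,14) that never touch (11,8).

Total paths to (12,14): C(26,14) = 9657700.
Paths through (11,8): C(19,8) x C(7,6) = 529074.
Avoiding (11,8): 9657700 - 529074.

Final answer: 9128626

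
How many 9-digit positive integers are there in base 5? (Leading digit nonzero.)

Leading digit: 4 options (nonzero). Other 8 digit(s): 5 options each.
Total: 4 x 5^8.

Final answer: 1562500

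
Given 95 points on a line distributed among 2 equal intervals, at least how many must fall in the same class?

By pigeonhole with 95 objects and 2 categories: ceiling(95/2).

Final answer: 48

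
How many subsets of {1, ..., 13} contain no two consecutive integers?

Condition on whether n belongs to the subset: if not, any valid subset of {1, ..., n-1} works (a(n-1)); if so, n-1 is excluded and the rest is a valid subset of {1, ..., n-2} (a(n-2)). Hence a(n) = a(n-1) + a(n-2), a(1)=2, a(2)=3.
Computing successive values: a(1)=2, a(2)=3, a(3)=5, a(4)=8, a(5)=13, a(6)=21, a(7)=34, a(8)=55, a(9)=89, a(10)=144, a(11)=233, a(12)=377, a(13)=610.

Final answer: 610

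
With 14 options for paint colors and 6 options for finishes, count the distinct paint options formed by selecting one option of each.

By the multiplication principle: 14 x 6.

Final answer: 84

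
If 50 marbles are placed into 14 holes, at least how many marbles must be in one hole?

By the pigeonhole principle: ceiling(50/14).

Final answer: 4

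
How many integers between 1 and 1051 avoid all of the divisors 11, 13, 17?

|div by 11|=95, |div by 13|=80, |div by 17|=61.
|div by 11&13|=7, |div by 11&17|=5, |div by 13&17|=4, |div by all|=0.
By inclusion-exclusion, divisible by at least one: 95+80+61-7-5-4+0 = 220.
Not divisible by any: 1051 - 220.

Final answer: 831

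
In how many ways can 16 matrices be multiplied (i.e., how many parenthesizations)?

This is counted by the nth Catalan number C_n. Here n = 16 - 1 = 15.
C_n = C(2n,n)/(n+1), so C_{15} = C(30,15)/16 = 155117520/16.

Final answer: C_{15} = 9694845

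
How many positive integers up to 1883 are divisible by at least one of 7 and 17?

Multiples of 7: 269. Multiples of 17: 110. Of both (lcm=119): 15.
By inclusion-exclusion: 269 + 110 - 15.

Final answer: 364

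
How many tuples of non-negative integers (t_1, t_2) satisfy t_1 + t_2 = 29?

Stars and bars with 29 stars and 1 bars:
C(29+2-1, 2-1) = C(30,1).

Final answer: C(30,1) = 30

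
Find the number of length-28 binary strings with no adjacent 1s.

Let a(n) count valid strings. If the last bit is 0 the prefix is any valid string of length n-1; if it is 1 the string must end in 01 with a valid prefix of length n-2. So a(n) = a(n-1) + a(n-2), a(1)=2, a(2)=3.
Computing successive values: a(1)=2, a(2)=3, a(3)=5, a(4)=8, a(5)=13, a(6)=21, a(7)=34, a(8)=55, a(9)=89, a(10)=144, a(11)=233, a(12)=377, a(13)=610, a(14)=987, a(15)=1597, a(16)=2584, a(17)=4181, a(18)=6765, a(19)=10946, a(20)=17711, a(21)=28657, a(22)=46368, a(23)=75025, a(24)=121393, a(25)=196418, a(26)=317811, a(27)=514229, a(28)=832040.

Final answer: 832040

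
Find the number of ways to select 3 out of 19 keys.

C(19,3) = 19!/(3! x 16!).

Final answer: \binom{19}{3} = 969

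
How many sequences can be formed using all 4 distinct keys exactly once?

The number of ways to arrange 4 distinct objects is 4!.

Final answer: 4! = 24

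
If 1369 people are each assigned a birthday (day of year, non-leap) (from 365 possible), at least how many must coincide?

There are 365 possible values for birthday (day of year, non-leap). With 1369 people and 365 categories, by pigeonhole: ceiling(1369/365).

Final answer: 4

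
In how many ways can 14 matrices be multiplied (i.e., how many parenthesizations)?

This is counted by the nth Catalan number C_n. Here n = 14 - 1 = 13.
C_n = C(2n,n) - C(2n,n+1), so C_{13} = C(26,13) - C(26,14) = 10400600 - 9657700.

Final answer: C_{13} = 742900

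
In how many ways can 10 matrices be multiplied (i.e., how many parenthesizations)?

This is counted by the nth Catalan number C_n. Here n = 10 - 1 = 9.
Using C_0 = 1 and C_(k+1) = C_k x 2(2k+1)/(k+2), build up term by term: C_1=1, C_2=2, C_3=5, C_4=14, C_5=42, C_6=132, C_7=429, C_8=1430, C_9=4862.

Final answer: C_{9} = 4862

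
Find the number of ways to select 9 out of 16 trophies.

C(16,9) = 16!/(9! x 7!).

Final answer: \binom{16}{9} = 11440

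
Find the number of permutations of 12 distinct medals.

The number of ways to arrange 12 distinct objects is 12!.

Final answer: 12! = 479001600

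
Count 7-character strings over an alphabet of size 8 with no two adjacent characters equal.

Let g(n) count such strings. g(1) = 8, and each valid string of length n-1 extends in 7 ways (any symbol but the last), so g(n) = 7 g(n-1).
Total: g(7) = 8 x 7^6.

Final answer: 8 x 7^{6} = 941192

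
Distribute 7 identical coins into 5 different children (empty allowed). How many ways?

Stars and bars: C(n+k-1, k-1) = C(11,4).

Final answer: C(11,4) = 330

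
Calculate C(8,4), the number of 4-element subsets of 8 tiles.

C(8,4) = 8!/(4! x 4!).

Final answer: \binom{8}{4} = 70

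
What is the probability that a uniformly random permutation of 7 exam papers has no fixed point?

Use the recurrence D(n) = (n-1)(D(n-1) + D(n-2)) with D(0)=1, D(1)=0.
Building up: D(2)=1, D(3)=2, D(4)=9, D(5)=44, D(6)=265, D(7)=1854.
Total arrangements: 7! = 5040.
Probability = D(7)/7! = 103/280.

Final answer: D(7)/7! = 1854/5040 = 0.367857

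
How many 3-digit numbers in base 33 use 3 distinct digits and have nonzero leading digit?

The leading digit has 32 choices (anything but zero); the next has 32 (anything but the first), then 31, and so on, one fewer each time.
Total: 32 x 32 x 31.

Final answer: 31744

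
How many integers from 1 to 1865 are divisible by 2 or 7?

Multiples of 2: 932. Multiples of 7: 266. Of both (lcm=14): 133.
By inclusion-exclusion: 932 + 266 - 133.

Final answer: 1065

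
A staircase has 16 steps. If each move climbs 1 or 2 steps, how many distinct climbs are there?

Condition on the final move: it is a 1-step (f(n-1) ways to get there) or a 2-step (f(n-2) ways), so f(n) = f(n-1) + f(n-2), with f(1)=1, f(2)=2.
Building up term by term: f(1)=1, f(2)=2, f(3)=3, f(4)=5, f(5)=8, f(6)=13, f(7)=21, f(8)=34, f(9)=55, f(10)=89, f(11)=144, f(12)=233, f(13)=377, f(14)=610, f(15)=987, f(16)=1597.

Final answer: 1597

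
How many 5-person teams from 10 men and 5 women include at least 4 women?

Sum over valid woman counts:
C(5,4)C(10,1) = 50
C(5,5)C(10,0) = 1
Total: 50 + 1.

Final answer: 51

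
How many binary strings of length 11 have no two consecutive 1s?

Let a(n) count valid strings. If the last bit is 0 the prefix is any valid string of length n-1; if it is 1 the string must end in 01 with a valid prefix of length n-2. So a(n) = a(n-1) + a(n-2), a(1)=2, a(2)=3.
Computing successive values: a(1)=2, a(2)=3, a(3)=5, a(4)=8, a(5)=13, a(6)=21, a(7)=34, a(8)=55, a(9)=89, a(10)=144, a(11)=233.

Final answer: 233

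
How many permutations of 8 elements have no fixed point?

Use the recurrence D(n) = (n-1)(D(n-1) + D(n-2)) with D(0)=1, D(1)=0.
D(2) = 1 x (0 + 1) = 1
D(3) = 2 x (1 + 0) = 2
D(4) = 3 x (2 + 1) = 9
D(5) = 4 x (9 + 2) = 44
D(6) = 5 x (44 + 9) = 265
D(7) = 6 x (265 + 44) = 1854
D(8) = 7 x (D(7) + D(6)) = 7 x (1854 + 265)

Final answer: D(8) = 14833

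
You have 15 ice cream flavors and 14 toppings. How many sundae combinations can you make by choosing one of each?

By the multiplication principle: 15 x 14.

Final answer: 210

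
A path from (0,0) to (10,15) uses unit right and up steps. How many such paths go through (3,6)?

Paths (0,0)->(3,6): C(9,6) = 84.
Paths (3,6)->(10,15): C(16,9) = 11440.
By multiplication principle: 84 x 11440.

Final answer: 960960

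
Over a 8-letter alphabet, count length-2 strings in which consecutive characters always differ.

Let g(n) count such strings. g(1) = 8, and each valid string of length n-1 extends in 7 ways (any symbol but the last), so g(n) = 7 g(n-1).
Total: g(2) = 8 x 7^1.

Final answer: 8 x 7^{1} = 56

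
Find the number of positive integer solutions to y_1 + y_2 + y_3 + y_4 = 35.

Substitute y'_i = y_i - 1 (so y'_i >= 0). Then sum y'_i = 35 - 4 = 31.
Stars and bars: C(31+4-1, 4-1) = C(34,3).

Final answer: C(34,3) = 5984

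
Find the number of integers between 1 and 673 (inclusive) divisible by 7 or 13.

Multiples of 7: 96. Multiples of 13: 51. Of both (lcm=91): 7.
By inclusion-exclusion: 96 + 51 - 7.

Final answer: 140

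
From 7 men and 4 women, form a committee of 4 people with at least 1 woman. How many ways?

Sum over valid woman counts:
C(4,1)C(7,3) = 140
C(4,2)C(7,2) = 126
C(4,3)C(7,1) = 28
C(4,4)C(7,0) = 1
Total: 140 + 126 + 28 + 1.

Final answer: 295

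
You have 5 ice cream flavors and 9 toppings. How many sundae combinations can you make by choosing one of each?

By the multiplication principle: 5 x 9.

Final answer: 45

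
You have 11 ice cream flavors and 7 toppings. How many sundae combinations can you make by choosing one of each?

By the multiplication principle: 11 x 7.

Final answer: 77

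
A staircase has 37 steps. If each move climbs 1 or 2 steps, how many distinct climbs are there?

Condition on the final move: it is a 1-step (f(n-1) ways to get there) or a 2-step (f(n-2) ways), so f(n) = f(n-1) + f(n-2), with f(1)=1, f(2)=2.
Computing successive values: f(1)=1, f(2)=2, f(3)=3, f(4)=5, f(5)=8, f(6)=13, f(7)=21, f(8)=34, f(9)=55, f(10)=89, f(11)=144, f(12)=233, f(13)=377, f(14)=610, f(15)=987, f(16)=1597, f(17)=2584, f(18)=4181, f(19)=6765, f(20)=10946, f(21)=17711, f(22)=28657, f(23)=46368, f(24)=75025, f(25)=121393, f(26)=196418, f(27)=317811, f(28)=514229, f(29)=832040, f(30)=1346269, f(31)=2178309, f(32)=3524578, f(33)=5702887, f(34)=9227465, f(35)=14930352, f(36)=24157817, f(37)=39088169.

Final answer: 39088169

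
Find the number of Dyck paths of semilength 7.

Total monotonic paths to (7,7): C(14,7) = 3432.
Paths that cross above y=x (reflection bijection): C(14,8) = 3003.
Valid Dyck paths: 3432 - 3003.
(These counts are the Catalan numbers.)

Final answer: C_{7} = 429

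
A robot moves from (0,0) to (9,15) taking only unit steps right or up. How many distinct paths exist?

Each path has 9 right steps and 15 up steps in some order (24 steps total).
Choose which 15 of the 24 steps are up: C(24,15).

Final answer: C(24,15) = 1307504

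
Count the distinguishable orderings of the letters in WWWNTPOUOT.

Letters (N:1, O:2, P:1, T:2, U:1, W:3). Total letters: 10.
Permutations = 10!/(3! x 2! x 2!).

Final answer: 151200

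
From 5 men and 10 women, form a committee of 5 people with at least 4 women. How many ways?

Sum over valid woman counts:
C(10,4)C(5,1) = 1050
C(10,5)C(5,0) = 252
Total: 1050 + 252.

Final answer: 1302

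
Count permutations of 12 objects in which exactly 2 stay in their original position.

Choose which 2 elements are fixed: C(12,2) = 66.
Derange the remaining 10 using D(j) = (j-1)(D(j-1) + D(j-2)), D(0)=1, D(1)=0: D(2)=1, D(3)=2, D(4)=9, D(5)=44, D(6)=265, D(7)=1854, D(8)=14833, D(9)=133496, D(10)=1334961.
Total: 66 x 1334961.

Final answer: C(12,2) D(10) = 88107426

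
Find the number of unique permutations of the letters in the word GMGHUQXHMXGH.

Letters (G:3, H:3, M:2, Q:1, U:1, X:2). Total letters: 12.
Permutations = 12!/(3! x 3! x 2! x 2!).

Final answer: 3326400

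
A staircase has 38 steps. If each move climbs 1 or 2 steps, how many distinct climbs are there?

Let f(n) be the number of climbs. Removing the last move (1 or 2 steps) gives f(n) = f(n-1) + f(n-2); base cases f(1)=1, f(2)=2.
Building up term by term: f(1)=1, f(2)=2, f(3)=3, f(4)=5, f(5)=8, f(6)=13, f(7)=21, f(8)=34, f(9)=55, f(10)=89, f(11)=144, f(12)=233, f(13)=377, f(14)=610, f(15)=987, f(16)=1597, f(17)=2584, f(18)=4181, f(19)=6765, f(20)=10946, f(21)=17711, f(22)=28657, f(23)=46368, f(24)=75025, f(25)=121393, f(26)=196418, f(27)=317811, f(28)=514229, f(29)=832040, f(30)=1346269, f(31)=2178309, f(32)=3524578, f(33)=5702887, f(34)=9227465, f(35)=14930352, f(36)=24157817, f(37)=39088169, f(38)=63245986.

Final answer: 63245986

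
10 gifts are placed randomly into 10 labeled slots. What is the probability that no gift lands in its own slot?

Derangements satisfy D(n) = (n-1)(D(n-1) + D(n-2)), starting from D(0)=1, D(1)=0.
Building up: D(2)=1, D(3)=2, D(4)=9, D(5)=44, D(6)=265, D(7)=1854, D(8)=14833, D(9)=133496, D(10)=1334961.
Total arrangements: 10! = 3628800.
Probability = D(10)/10! = 16481/44800.

Final answer: D(10)/10! = 1334961/3628800 = 0.367879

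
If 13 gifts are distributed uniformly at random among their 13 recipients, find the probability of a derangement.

D(n) = (n-1)(D(n-1) + D(n-2)), D(0)=1, D(1)=0.
Building up: D(2)=1, D(3)=2, D(4)=9, D(5)=44, D(6)=265, D(7)=1854, D(8)=14833, D(9)=133496, D(10)=1334961, D(11)=14684570, D(12)=176214841, D(13)=2290792932.
Total arrangements: 13! = 6227020800.
Probability = D(13)/13! = 63633137/172972800.

Final answer: D(13)/13! = 2290792932/6227020800 = 0.367879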